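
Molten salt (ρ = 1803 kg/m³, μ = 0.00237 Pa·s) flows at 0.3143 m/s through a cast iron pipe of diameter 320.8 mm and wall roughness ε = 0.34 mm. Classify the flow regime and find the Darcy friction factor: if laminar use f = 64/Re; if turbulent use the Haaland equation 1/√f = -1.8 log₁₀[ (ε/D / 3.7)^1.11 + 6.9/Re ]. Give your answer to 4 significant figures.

Re = ρVD/μ = 1803·0.3143·0.3208/0.00237 = 7.671e+04.
Re > 4000 → turbulent. ε/D = 0.00034/0.3208 = 0.00106; Haaland: 1/√f = -1.8 log₁₀[0.000117 + 9e-05] = 6.632, so f = 0.02273.

f ≈ 0.02273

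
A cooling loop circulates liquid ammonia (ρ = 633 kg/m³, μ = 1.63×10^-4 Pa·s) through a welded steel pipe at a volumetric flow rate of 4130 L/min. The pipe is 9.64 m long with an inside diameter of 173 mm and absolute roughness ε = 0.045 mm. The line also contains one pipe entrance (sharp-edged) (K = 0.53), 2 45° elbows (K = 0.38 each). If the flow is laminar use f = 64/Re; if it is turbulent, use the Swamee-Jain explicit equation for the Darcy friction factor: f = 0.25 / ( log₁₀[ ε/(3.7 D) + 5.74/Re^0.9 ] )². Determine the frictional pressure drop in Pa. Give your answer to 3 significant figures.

ΔP ≈ 5770 Pa

Q = 4130 L/min = 4130/60000 = 0.06883 m³/s.
Cross-sectional area A = πD²/4 = π(0.173)²/4 = 0.02351 m²; mean velocity V = Q/A = 0.06883/0.02351 = 2.928 m/s.
Reynolds number Re = ρVD/μ = 633 · 2.928 · 0.173 / 0.000163 = 1.967e+06.
Re > 4000 → turbulent. Relative roughness ε/D = 4.5e-05/0.173 = 0.00026. Swamee-Jain: f = 0.25/(log₁₀[0.00026/3.7 + 5.74/1.967e+06^0.9])² = 0.25/(log₁₀[7.03e-05 + 1.24e-05])² = 0.25/(-4.082)² = 0.015.
Total minor-loss coefficient ΣK = 1·0.53 + 2·0.38 = 1.29.
ΔP = [f·L/D + ΣK]·(ρV²/2) = [0.015·9.64/0.173 + 1.29]·(633·2.928²/2) = [0.8359 + 1.29]·2714 = 5770 Pa.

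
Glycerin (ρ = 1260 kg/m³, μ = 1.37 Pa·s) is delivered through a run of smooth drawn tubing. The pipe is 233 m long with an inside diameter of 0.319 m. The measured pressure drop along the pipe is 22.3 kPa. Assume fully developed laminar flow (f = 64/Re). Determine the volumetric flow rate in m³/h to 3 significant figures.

For laminar flow, f = 64/Re with Re = ρVD/μ, so Darcy-Weisbach reduces to ΔP = 32μLV/D². Solving for V: V = ΔP·D²/(32μL) = 2.23e+04·(0.319)²/(32·1.37·233) = 0.2222 m/s.
Check: Re = ρVD/μ = 1260·0.2222·0.319/1.37 = 65.18 < 2300, so the laminar assumption holds.
Q = V·A = 0.2222·(π/4·0.319²) = 0.01776 m³/s = 63.9 m³/h.

Q ≈ 63.9 m³/h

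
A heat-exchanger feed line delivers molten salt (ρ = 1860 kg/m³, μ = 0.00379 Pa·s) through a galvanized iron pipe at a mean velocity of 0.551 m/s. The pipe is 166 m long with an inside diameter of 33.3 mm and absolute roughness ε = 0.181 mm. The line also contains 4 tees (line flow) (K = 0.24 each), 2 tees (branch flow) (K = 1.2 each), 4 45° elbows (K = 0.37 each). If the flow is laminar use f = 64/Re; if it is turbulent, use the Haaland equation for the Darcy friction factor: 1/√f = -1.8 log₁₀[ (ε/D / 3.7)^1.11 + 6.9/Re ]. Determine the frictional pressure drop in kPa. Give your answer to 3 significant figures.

Reynolds number Re = ρVD/μ = 1860 · 0.551 · 0.0333 / 0.00379 = 9005.
Re > 4000 → turbulent. Relative roughness ε/D = 0.000181/0.0333 = 0.00544. Haaland: 1/√f = -1.8 log₁₀[(0.00544/3.7)^1.11 + 6.9/9005] = -1.8 log₁₀[0.000717 + 0.000766] = 5.092, so f = 0.03857.
Total minor-loss coefficient ΣK = 4·0.24 + 2·1.2 + 4·0.37 = 4.84.
ΔP = [f·L/D + ΣK]·(ρV²/2) = [0.03857·166/0.0333 + 4.84]·(1860·0.551²/2) = [192.3 + 4.84]·282.3 = 5.565e+04 Pa.
ΔP = 5.565e+04 Pa = 55.7 kPa.

ΔP ≈ 55.7 kPa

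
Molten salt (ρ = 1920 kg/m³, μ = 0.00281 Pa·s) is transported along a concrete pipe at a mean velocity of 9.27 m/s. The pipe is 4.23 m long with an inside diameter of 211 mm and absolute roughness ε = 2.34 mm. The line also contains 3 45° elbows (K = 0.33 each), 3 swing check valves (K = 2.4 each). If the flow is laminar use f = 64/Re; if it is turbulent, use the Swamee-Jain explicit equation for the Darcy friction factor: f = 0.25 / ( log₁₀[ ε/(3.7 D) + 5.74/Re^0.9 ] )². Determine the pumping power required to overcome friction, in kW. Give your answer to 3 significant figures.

P ≈ 240 kW

Reynolds number Re = ρVD/μ = 1920 · 9.27 · 0.211 / 0.00281 = 1.336e+06.
Re > 4000 → turbulent. Relative roughness ε/D = 0.00234/0.211 = 0.0111. Swamee-Jain: f = 0.25/(log₁₀[0.0111/3.7 + 5.74/1.336e+06^0.9])² = 0.25/(log₁₀[0.003 + 1.76e-05])² = 0.25/(-2.521)² = 0.03934.
Total minor-loss coefficient ΣK = 3·0.33 + 3·2.4 = 8.19.
ΔP = [f·L/D + ΣK]·(ρV²/2) = [0.03934·4.23/0.211 + 8.19]·(1920·9.27²/2) = [0.7888 + 8.19]·8.25e+04 = 7.407e+05 Pa.
Q = V·A = 9.27·0.03497 = 0.3241 m³/s.
Pumping power P = QΔP = 0.3241·7.407e+05 = 240100 W = 240 kW.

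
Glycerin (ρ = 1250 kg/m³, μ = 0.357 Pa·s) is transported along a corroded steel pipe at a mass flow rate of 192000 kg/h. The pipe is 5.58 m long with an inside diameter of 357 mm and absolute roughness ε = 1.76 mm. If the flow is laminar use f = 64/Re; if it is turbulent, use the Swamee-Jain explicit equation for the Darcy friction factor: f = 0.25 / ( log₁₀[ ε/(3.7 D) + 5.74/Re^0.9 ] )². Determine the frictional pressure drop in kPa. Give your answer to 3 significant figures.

ΔP ≈ 0.213 kPa

ṁ = 192000 kg/h = 192000/3600 = 53.33 kg/s.
A = πD²/4 = π(0.357)²/4 = 0.1001 m²; mean velocity V = ṁ/(ρA) = 53.33/(1250 · 0.1001) = 0.4262 m/s.
Reynolds number Re = ρVD/μ = 1250 · 0.4262 · 0.357 / 0.357 = 532.8.
Re < 2300 → laminar flow, so f = 64/Re = 64/532.8 = 0.1201 (the turbulent correlation is not needed).
Darcy-Weisbach: ΔP = f(L/D)(ρV²/2) = 0.1201·(5.58/0.357)·(1250·0.4262²/2) = 0.1201·15.63·113.6 = 213.2 Pa.
ΔP = 213.2 Pa = 0.213 kPa.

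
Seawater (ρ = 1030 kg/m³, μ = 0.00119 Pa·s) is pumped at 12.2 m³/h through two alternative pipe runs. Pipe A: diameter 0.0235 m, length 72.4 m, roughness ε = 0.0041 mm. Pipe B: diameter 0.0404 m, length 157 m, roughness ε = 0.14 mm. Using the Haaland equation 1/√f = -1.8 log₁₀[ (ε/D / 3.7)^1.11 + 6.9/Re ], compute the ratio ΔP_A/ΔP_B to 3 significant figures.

Pipe A: V = Q/A = 0.003389/0.0004337 = 7.813 m/s; Re = 1.589e+05; ε/D = 0.000174; Haaland → f = 0.01727; ΔP_A = f(L/D)(ρV²/2) = 1.672e+06 Pa.
Pipe B: V = Q/A = 0.003389/0.001282 = 2.644 m/s; Re = 9.244e+04; ε/D = 0.00347; Haaland → f = 0.02847; ΔP_B = f(L/D)(ρV²/2) = 3.982e+05 Pa.
ΔP_A/ΔP_B = 1.672e+06/3.982e+05 = 4.20.

ΔP_A/ΔP_B ≈ 4.20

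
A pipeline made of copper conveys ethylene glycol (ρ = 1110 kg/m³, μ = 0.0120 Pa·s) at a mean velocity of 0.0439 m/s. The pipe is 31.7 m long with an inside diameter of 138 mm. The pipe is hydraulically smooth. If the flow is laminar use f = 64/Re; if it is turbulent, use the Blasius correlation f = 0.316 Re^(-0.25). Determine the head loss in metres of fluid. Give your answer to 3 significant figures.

Reynolds number Re = ρVD/μ = 1110 · 0.0439 · 0.138 / 0.012 = 560.4.
Re < 2300 → laminar flow, so f = 64/Re = 64/560.4 = 0.1142 (the turbulent correlation is not needed).
Darcy-Weisbach: ΔP = f(L/D)(ρV²/2) = 0.1142·(31.7/0.138)·(1110·0.0439²/2) = 0.1142·229.7·1.07 = 28.06 Pa.
Head loss h_f = ΔP/(ρg) = 28.06/(1110·9.81) = 0.00258 m.

h_f ≈ 0.00258 m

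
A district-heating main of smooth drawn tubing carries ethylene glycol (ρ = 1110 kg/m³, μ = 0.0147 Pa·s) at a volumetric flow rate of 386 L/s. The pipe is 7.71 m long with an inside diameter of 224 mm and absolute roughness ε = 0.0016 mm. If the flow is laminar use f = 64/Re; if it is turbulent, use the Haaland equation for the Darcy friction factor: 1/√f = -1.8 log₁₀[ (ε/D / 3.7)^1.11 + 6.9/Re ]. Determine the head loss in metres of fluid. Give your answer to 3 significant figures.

h_f ≈ 2.71 m

Q = 386 L/s = 386/1000 = 0.386 m³/s.
Cross-sectional area A = πD²/4 = π(0.224)²/4 = 0.03941 m²; mean velocity V = Q/A = 0.386/0.03941 = 9.795 m/s.
Reynolds number Re = ρVD/μ = 1110 · 9.795 · 0.224 / 0.0147 = 1.657e+05.
Re > 4000 → turbulent. Relative roughness ε/D = 1.6e-06/0.224 = 7.14e-06. Haaland: 1/√f = -1.8 log₁₀[(7.14e-06/3.7)^1.11 + 6.9/1.657e+05] = -1.8 log₁₀[4.54e-07 + 4.16e-05] = 7.876, so f = 0.01612.
Darcy-Weisbach: ΔP = f(L/D)(ρV²/2) = 0.01612·(7.71/0.224)·(1110·9.795²/2) = 0.01612·34.42·5.325e+04 = 2.954e+04 Pa.
Head loss h_f = ΔP/(ρg) = 2.954e+04/(1110·9.81) = 2.71 m.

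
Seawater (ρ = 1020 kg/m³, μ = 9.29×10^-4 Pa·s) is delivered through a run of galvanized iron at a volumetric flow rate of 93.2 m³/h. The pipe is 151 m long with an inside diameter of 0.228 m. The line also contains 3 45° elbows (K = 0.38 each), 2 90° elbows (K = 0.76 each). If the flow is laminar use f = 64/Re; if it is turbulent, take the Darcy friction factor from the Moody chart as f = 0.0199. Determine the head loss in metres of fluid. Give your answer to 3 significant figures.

h_f ≈ 0.325 m

Q = 93.2 m³/h = 93.2/3600 = 0.02589 m³/s.
Cross-sectional area A = πD²/4 = π(0.228)²/4 = 0.04083 m²; mean velocity V = Q/A = 0.02589/0.04083 = 0.6341 m/s.
Reynolds number Re = ρVD/μ = 1020 · 0.6341 · 0.228 / 0.000929 = 1.587e+05.
Re > 4000 → turbulent; use the Moody-chart value f = 0.0199.
Total minor-loss coefficient ΣK = 3·0.38 + 2·0.76 = 2.66.
ΔP = [f·L/D + ΣK]·(ρV²/2) = [0.0199·151/0.228 + 2.66]·(1020·0.6341²/2) = [13.18 + 2.66]·205.1 = 3248 Pa.
Head loss h_f = ΔP/(ρg) = 3248/(1020·9.81) = 0.325 m.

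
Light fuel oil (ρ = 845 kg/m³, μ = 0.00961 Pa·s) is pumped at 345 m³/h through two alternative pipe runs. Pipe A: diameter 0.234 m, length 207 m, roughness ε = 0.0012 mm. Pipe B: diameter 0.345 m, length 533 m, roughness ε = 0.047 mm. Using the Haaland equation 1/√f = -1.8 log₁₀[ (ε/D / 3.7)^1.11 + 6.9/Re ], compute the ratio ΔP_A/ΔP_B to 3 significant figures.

ΔP_A/ΔP_B ≈ 2.44

Pipe A: V = Q/A = 0.09583/0.04301 = 2.228 m/s; Re = 4.585e+04; ε/D = 5.13e-06; Haaland → f = 0.02113; ΔP_A = f(L/D)(ρV²/2) = 3.922e+04 Pa.
Pipe B: V = Q/A = 0.09583/0.09348 = 1.025 m/s; Re = 3.11e+04; ε/D = 0.000136; Haaland → f = 0.02341; ΔP_B = f(L/D)(ρV²/2) = 1.606e+04 Pa.
ΔP_A/ΔP_B = 3.922e+04/1.606e+04 = 2.44.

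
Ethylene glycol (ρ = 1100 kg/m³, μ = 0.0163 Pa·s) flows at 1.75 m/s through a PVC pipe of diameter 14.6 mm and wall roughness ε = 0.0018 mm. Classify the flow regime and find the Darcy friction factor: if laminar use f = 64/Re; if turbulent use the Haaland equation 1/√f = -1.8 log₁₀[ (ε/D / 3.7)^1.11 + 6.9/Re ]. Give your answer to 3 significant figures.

f ≈ 0.0371

Re = ρVD/μ = 1100·1.75·0.0146/0.0163 = 1724.
Re < 2300 → laminar, so f = 64/Re = 0.03712 (roughness is irrelevant in laminar flow).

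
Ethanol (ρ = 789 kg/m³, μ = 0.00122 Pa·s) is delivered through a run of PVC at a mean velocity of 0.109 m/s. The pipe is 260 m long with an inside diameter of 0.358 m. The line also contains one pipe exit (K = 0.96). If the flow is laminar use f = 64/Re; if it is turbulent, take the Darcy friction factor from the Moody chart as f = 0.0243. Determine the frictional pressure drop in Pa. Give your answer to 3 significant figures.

Reynolds number Re = ρVD/μ = 789 · 0.109 · 0.358 / 0.00122 = 2.524e+04.
Re > 4000 → turbulent; use the Moody-chart value f = 0.0243.
Total minor-loss coefficient ΣK = 1·0.96 = 0.96.
ΔP = [f·L/D + ΣK]·(ρV²/2) = [0.0243·260/0.358 + 0.96]·(789·0.109²/2) = [17.65 + 0.96]·4.687 = 87.22 Pa.

ΔP ≈ 87.2 Pa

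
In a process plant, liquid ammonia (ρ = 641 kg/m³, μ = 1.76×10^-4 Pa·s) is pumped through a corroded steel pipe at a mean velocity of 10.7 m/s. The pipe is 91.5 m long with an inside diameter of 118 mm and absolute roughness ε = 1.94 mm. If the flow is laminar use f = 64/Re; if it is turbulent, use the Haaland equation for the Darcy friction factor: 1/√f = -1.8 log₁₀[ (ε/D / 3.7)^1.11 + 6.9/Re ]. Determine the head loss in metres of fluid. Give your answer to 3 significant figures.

h_f ≈ 205 m

Reynolds number Re = ρVD/μ = 641 · 10.7 · 0.118 / 0.000176 = 4.598e+06.
Re > 4000 → turbulent. Relative roughness ε/D = 0.00194/0.118 = 0.0164. Haaland: 1/√f = -1.8 log₁₀[(0.0164/3.7)^1.11 + 6.9/4.598e+06] = -1.8 log₁₀[0.00245 + 1.5e-06] = 4.699, so f = 0.04528.
Darcy-Weisbach: ΔP = f(L/D)(ρV²/2) = 0.04528·(91.5/0.118)·(641·10.7²/2) = 0.04528·775.4·3.669e+04 = 1.288e+06 Pa.
Head loss h_f = ΔP/(ρg) = 1.288e+06/(641·9.81) = 205 m.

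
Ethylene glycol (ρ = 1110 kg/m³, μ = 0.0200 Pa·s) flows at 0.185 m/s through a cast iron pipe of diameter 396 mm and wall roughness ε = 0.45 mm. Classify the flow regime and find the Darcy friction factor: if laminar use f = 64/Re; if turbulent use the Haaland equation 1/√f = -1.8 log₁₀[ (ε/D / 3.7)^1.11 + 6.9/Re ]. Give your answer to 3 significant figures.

Re = ρVD/μ = 1110·0.185·0.396/0.02 = 4066.
Re > 4000 → turbulent. ε/D = 0.00045/0.396 = 0.00114; Haaland: 1/√f = -1.8 log₁₀[0.000126 + 0.0017] = 4.931, so f = 0.04114.

f ≈ 0.0411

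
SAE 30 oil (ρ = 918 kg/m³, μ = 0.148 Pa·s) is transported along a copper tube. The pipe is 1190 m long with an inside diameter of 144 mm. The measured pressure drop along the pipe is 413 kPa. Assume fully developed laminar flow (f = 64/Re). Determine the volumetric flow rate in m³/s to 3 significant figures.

For laminar flow, f = 64/Re with Re = ρVD/μ, so Darcy-Weisbach reduces to ΔP = 32μLV/D². Solving for V: V = ΔP·D²/(32μL) = 4.13e+05·(0.144)²/(32·0.148·1190) = 1.52 m/s.
Check: Re = ρVD/μ = 918·1.52·0.144/0.148 = 1357 < 2300, so the laminar assumption holds.
Q = V·A = 1.52·(π/4·0.144²) = 0.02475 m³/s = 0.0247 m³/s.

Q ≈ 0.0247 m³/s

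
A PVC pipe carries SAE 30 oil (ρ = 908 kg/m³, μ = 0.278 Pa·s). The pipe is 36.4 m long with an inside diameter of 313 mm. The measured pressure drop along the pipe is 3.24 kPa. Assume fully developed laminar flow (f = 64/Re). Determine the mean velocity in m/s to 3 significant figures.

V ≈ 0.980 m/s

For laminar flow, f = 64/Re with Re = ρVD/μ, so Darcy-Weisbach reduces to ΔP = 32μLV/D². Solving for V: V = ΔP·D²/(32μL) = 3240·(0.313)²/(32·0.278·36.4) = 0.9803 m/s.
Check: Re = ρVD/μ = 908·0.9803·0.313/0.278 = 1002 < 2300, so the laminar assumption holds.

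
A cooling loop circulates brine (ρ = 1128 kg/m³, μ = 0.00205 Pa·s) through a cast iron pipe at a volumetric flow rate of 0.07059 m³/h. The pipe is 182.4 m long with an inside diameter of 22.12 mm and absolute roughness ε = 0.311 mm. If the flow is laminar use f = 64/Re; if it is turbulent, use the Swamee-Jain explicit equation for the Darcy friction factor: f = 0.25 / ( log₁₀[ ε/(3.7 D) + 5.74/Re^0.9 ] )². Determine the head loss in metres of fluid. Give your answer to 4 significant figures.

h_f ≈ 0.1128 m

Q = 0.07059 m³/h = 0.07059/3600 = 1.961e-05 m³/s.
Cross-sectional area A = πD²/4 = π(0.02212)²/4 = 0.0003843 m²; mean velocity V = Q/A = 1.961e-05/0.0003843 = 0.05102 m/s.
Reynolds number Re = ρVD/μ = 1128 · 0.05102 · 0.02212 / 0.00205 = 621.
Re < 2300 → laminar flow, so f = 64/Re = 64/621 = 0.1031 (the turbulent correlation is not needed).
Darcy-Weisbach: ΔP = f(L/D)(ρV²/2) = 0.1031·(182.4/0.02212)·(1128·0.05102²/2) = 0.1031·8246·1.468 = 1248 Pa.
Head loss h_f = ΔP/(ρg) = 1248/(1128·9.81) = 0.1128 m.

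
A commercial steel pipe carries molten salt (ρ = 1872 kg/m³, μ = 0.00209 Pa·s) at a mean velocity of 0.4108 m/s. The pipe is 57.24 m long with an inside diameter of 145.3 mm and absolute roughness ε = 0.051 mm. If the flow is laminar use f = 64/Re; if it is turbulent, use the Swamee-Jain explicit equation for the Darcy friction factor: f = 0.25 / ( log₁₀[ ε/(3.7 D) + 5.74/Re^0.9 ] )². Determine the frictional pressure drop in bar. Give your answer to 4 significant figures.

Reynolds number Re = ρVD/μ = 1872 · 0.4108 · 0.1453 / 0.00209 = 5.346e+04.
Re > 4000 → turbulent. Relative roughness ε/D = 5.1e-05/0.1453 = 0.000351. Swamee-Jain: f = 0.25/(log₁₀[0.000351/3.7 + 5.74/5.346e+04^0.9])² = 0.25/(log₁₀[9.49e-05 + 0.000319])² = 0.25/(-3.383)² = 0.02184.
Darcy-Weisbach: ΔP = f(L/D)(ρV²/2) = 0.02184·(57.24/0.1453)·(1872·0.4108²/2) = 0.02184·393.9·158 = 1359 Pa.
ΔP = 1359 Pa = 0.01359 bar.

ΔP ≈ 0.01359 bar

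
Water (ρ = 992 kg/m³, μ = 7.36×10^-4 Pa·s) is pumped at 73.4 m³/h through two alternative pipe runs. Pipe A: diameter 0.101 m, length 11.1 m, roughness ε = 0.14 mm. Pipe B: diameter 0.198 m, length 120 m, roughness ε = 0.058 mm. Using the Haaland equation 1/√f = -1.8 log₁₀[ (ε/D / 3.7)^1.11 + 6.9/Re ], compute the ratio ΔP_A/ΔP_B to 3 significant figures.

ΔP_A/ΔP_B ≈ 3.31

Pipe A: V = Q/A = 0.02039/0.008012 = 2.545 m/s; Re = 3.464e+05; ε/D = 0.00139; Haaland → f = 0.02193; ΔP_A = f(L/D)(ρV²/2) = 7742 Pa.
Pipe B: V = Q/A = 0.02039/0.03079 = 0.6622 m/s; Re = 1.767e+05; ε/D = 0.000293; Haaland → f = 0.01772; ΔP_B = f(L/D)(ρV²/2) = 2336 Pa.
ΔP_A/ΔP_B = 7742/2336 = 3.31.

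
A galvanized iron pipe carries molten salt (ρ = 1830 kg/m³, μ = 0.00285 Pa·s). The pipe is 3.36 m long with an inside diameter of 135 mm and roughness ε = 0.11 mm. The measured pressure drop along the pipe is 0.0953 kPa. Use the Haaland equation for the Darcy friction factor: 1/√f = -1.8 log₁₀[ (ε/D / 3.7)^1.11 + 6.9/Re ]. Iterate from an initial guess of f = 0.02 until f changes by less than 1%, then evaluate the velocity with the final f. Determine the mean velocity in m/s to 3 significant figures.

V ≈ 0.414 m/s

Rearranging Darcy-Weisbach: V = √(2·ΔP·D/(f·L·ρ)). With ε/D = 0.00011/0.135 = 0.000815, iterate starting from f = 0.02:
  f = 0.02 → V = √(2·95.3·0.135/(0.02·3.36·1830)) = 0.4574 m/s; Re = ρVD/μ = 3.965e+04; f → 0.02404
  f = 0.02404 → V = 0.4172 m/s; Re = 3.617e+04; f → 0.02441
  f = 0.02441 → V = 0.4141 m/s; Re = 3.589e+04; f → 0.02444
Converged (Δf/f < 1%). With the final f = 0.02444: V = √(2·95.3·0.135/(0.02444·3.36·1830)) = 0.4138 m/s.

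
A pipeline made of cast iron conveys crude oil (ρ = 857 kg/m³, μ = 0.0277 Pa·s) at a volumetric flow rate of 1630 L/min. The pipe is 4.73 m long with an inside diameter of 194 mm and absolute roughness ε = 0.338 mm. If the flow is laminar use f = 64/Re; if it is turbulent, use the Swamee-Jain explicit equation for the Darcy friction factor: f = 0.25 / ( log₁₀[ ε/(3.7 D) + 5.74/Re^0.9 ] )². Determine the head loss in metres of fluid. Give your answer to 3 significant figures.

h_f ≈ 0.0409 m

Q = 1630 L/min = 1630/60000 = 0.02717 m³/s.
Cross-sectional area A = πD²/4 = π(0.194)²/4 = 0.02956 m²; mean velocity V = Q/A = 0.02717/0.02956 = 0.9191 m/s.
Reynolds number Re = ρVD/μ = 857 · 0.9191 · 0.194 / 0.0277 = 5516.
Re > 4000 → turbulent. Relative roughness ε/D = 0.000338/0.194 = 0.00174. Swamee-Jain: f = 0.25/(log₁₀[0.00174/3.7 + 5.74/5516^0.9])² = 0.25/(log₁₀[0.000471 + 0.00246])² = 0.25/(-2.533)² = 0.03898.
Darcy-Weisbach: ΔP = f(L/D)(ρV²/2) = 0.03898·(4.73/0.194)·(857·0.9191²/2) = 0.03898·24.38·361.9 = 344 Pa.
Head loss h_f = ΔP/(ρg) = 344/(857·9.81) = 0.0409 m.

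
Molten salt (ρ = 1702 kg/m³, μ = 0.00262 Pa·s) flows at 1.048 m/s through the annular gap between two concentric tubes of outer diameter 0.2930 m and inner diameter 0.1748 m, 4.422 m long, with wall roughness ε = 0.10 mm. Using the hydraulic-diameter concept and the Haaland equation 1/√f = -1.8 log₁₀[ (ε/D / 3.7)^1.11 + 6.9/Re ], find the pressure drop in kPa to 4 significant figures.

ΔP ≈ 0.7663 kPa

Hydraulic diameter D_h = 4A/P = D_o - D_i = 0.293 - 0.1748 = 0.1182 m.
Re = ρVD_h/μ = 1702·1.048·0.1182/0.00262 = 8.047e+04.
ε/D_h = 0.0001/0.1182 = 0.000846; Haaland gives 1/√f = -1.8 log₁₀[9.09e-05+8.57e-05] = 6.755, so f = 0.02191.
ΔP = f(L/D_h)(ρV²/2) = 0.02191·4.422/0.1182·934.7 = 766.3 Pa.
ΔP = 0.7663 kPa.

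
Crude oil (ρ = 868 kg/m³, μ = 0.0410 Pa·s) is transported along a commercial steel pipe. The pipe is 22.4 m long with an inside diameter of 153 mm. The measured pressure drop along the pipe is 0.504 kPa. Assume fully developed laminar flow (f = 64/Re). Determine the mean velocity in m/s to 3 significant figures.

V ≈ 0.401 m/s

For laminar flow, f = 64/Re with Re = ρVD/μ, so Darcy-Weisbach reduces to ΔP = 32μLV/D². Solving for V: V = ΔP·D²/(32μL) = 504·(0.153)²/(32·0.041·22.4) = 0.4015 m/s.
Check: Re = ρVD/μ = 868·0.4015·0.153/0.041 = 1300 < 2300, so the laminar assumption holds.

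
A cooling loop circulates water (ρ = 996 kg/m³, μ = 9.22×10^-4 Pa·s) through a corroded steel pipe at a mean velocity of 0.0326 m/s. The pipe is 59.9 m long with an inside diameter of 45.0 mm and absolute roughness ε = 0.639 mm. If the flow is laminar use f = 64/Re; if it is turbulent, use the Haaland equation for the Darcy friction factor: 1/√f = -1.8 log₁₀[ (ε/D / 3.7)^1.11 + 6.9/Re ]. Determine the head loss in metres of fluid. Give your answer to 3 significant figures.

h_f ≈ 0.00291 m

Reynolds number Re = ρVD/μ = 996 · 0.0326 · 0.045 / 0.000922 = 1585.
Re < 2300 → laminar flow, so f = 64/Re = 64/1585 = 0.04039 (the turbulent correlation is not needed).
Darcy-Weisbach: ΔP = f(L/D)(ρV²/2) = 0.04039·(59.9/0.045)·(996·0.0326²/2) = 0.04039·1331·0.5293 = 28.45 Pa.
Head loss h_f = ΔP/(ρg) = 28.45/(996·9.81) = 0.00291 m.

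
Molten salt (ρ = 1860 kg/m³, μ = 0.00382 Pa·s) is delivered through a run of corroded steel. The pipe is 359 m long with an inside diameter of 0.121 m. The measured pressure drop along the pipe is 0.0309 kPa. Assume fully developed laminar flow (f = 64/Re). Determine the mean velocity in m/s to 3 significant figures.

V ≈ 0.0103 m/s

For laminar flow, f = 64/Re with Re = ρVD/μ, so Darcy-Weisbach reduces to ΔP = 32μLV/D². Solving for V: V = ΔP·D²/(32μL) = 30.9·(0.121)²/(32·0.00382·359) = 0.01031 m/s.
Check: Re = ρVD/μ = 1860·0.01031·0.121/0.00382 = 607.4 < 2300, so the laminar assumption holds.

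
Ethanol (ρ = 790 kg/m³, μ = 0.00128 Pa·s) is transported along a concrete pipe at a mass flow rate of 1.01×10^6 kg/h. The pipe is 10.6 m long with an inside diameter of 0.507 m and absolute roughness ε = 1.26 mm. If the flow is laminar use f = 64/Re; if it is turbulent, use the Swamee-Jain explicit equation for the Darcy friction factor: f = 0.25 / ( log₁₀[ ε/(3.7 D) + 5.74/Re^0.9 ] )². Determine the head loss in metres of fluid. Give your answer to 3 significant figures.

h_f ≈ 0.0832 m

ṁ = 1.01×10^6 kg/h = 1.01×10^6/3600 = 280.6 kg/s.
A = πD²/4 = π(0.507)²/4 = 0.2019 m²; mean velocity V = ṁ/(ρA) = 280.6/(790 · 0.2019) = 1.759 m/s.
Reynolds number Re = ρVD/μ = 790 · 1.759 · 0.507 / 0.00128 = 5.504e+05.
Re > 4000 → turbulent. Relative roughness ε/D = 0.00126/0.507 = 0.00249. Swamee-Jain: f = 0.25/(log₁₀[0.00249/3.7 + 5.74/5.504e+05^0.9])² = 0.25/(log₁₀[0.000672 + 3.91e-05])² = 0.25/(-3.148)² = 0.02522.
Darcy-Weisbach: ΔP = f(L/D)(ρV²/2) = 0.02522·(10.6/0.507)·(790·1.759²/2) = 0.02522·20.91·1222 = 644.6 Pa.
Head loss h_f = ΔP/(ρg) = 644.6/(790·9.81) = 0.0832 m.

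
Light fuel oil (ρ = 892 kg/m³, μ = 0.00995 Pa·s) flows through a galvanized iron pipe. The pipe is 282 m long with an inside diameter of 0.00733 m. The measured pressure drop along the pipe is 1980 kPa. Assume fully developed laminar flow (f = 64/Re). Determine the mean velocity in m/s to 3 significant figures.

For laminar flow, f = 64/Re with Re = ρVD/μ, so Darcy-Weisbach reduces to ΔP = 32μLV/D². Solving for V: V = ΔP·D²/(32μL) = 1.98e+06·(0.00733)²/(32·0.00995·282) = 1.185 m/s.
Check: Re = ρVD/μ = 892·1.185·0.00733/0.00995 = 778.6 < 2300, so the laminar assumption holds.

V ≈ 1.18 m/s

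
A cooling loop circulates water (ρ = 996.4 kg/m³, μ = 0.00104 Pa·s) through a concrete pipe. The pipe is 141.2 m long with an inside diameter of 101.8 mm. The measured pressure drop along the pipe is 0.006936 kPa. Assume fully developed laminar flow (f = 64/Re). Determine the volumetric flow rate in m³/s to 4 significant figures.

Q ≈ 1.245×10^-4 m³/s

For laminar flow, f = 64/Re with Re = ρVD/μ, so Darcy-Weisbach reduces to ΔP = 32μLV/D². Solving for V: V = ΔP·D²/(32μL) = 6.936·(0.1018)²/(32·0.00104·141.2) = 0.0153 m/s.
Check: Re = ρVD/μ = 996.4·0.0153·0.1018/0.00104 = 1492 < 2300, so the laminar assumption holds.
Q = V·A = 0.0153·(π/4·0.1018²) = 0.0001245 m³/s = 1.245×10^-4 m³/s.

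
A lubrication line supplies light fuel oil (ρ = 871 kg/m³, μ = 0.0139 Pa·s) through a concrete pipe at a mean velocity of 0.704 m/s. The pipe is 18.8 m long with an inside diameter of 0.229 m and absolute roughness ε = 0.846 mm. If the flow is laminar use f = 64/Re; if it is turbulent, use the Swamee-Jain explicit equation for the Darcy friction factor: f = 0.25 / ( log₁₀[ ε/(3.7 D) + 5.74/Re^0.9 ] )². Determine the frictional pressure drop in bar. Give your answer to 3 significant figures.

Reynolds number Re = ρVD/μ = 871 · 0.704 · 0.229 / 0.0139 = 1.01e+04.
Re > 4000 → turbulent. Relative roughness ε/D = 0.000846/0.229 = 0.00369. Swamee-Jain: f = 0.25/(log₁₀[0.00369/3.7 + 5.74/1.01e+04^0.9])² = 0.25/(log₁₀[0.000998 + 0.00143])² = 0.25/(-2.615)² = 0.03656.
Darcy-Weisbach: ΔP = f(L/D)(ρV²/2) = 0.03656·(18.8/0.229)·(871·0.704²/2) = 0.03656·82.1·215.8 = 647.9 Pa.
ΔP = 647.9 Pa = 0.00648 bar.

ΔP ≈ 0.00648 bar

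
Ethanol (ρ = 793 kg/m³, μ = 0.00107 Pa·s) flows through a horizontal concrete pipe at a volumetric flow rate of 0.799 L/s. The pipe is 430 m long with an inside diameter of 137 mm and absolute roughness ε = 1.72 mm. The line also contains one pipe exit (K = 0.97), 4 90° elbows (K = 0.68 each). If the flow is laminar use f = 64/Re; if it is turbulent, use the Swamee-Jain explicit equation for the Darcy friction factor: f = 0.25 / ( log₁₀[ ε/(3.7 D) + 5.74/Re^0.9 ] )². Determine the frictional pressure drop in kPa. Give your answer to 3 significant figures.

ΔP ≈ 0.188 kPa

Q = 0.799 L/s = 0.799/1000 = 0.000799 m³/s.
Cross-sectional area A = πD²/4 = π(0.137)²/4 = 0.01474 m²; mean velocity V = Q/A = 0.000799/0.01474 = 0.0542 m/s.
Reynolds number Re = ρVD/μ = 793 · 0.0542 · 0.137 / 0.00107 = 5503.
Re > 4000 → turbulent. Relative roughness ε/D = 0.00172/0.137 = 0.0126. Swamee-Jain: f = 0.25/(log₁₀[0.0126/3.7 + 5.74/5503^0.9])² = 0.25/(log₁₀[0.00339 + 0.00247])² = 0.25/(-2.232)² = 0.05018.
Total minor-loss coefficient ΣK = 1·0.97 + 4·0.68 = 3.69.
ΔP = [f·L/D + ΣK]·(ρV²/2) = [0.05018·430/0.137 + 3.69]·(793·0.0542²/2) = [157.5 + 3.69]·1.165 = 187.8 Pa.
ΔP = 187.8 Pa = 0.188 kPa.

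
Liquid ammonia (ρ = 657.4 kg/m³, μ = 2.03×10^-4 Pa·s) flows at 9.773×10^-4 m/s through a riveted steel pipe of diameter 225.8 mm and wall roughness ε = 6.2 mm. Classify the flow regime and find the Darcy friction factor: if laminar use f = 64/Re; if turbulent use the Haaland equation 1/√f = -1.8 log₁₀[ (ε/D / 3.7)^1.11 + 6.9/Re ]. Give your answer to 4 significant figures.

f ≈ 0.08956

Re = ρVD/μ = 657.4·0.0009773·0.2258/0.000203 = 714.6.
Re < 2300 → laminar, so f = 64/Re = 0.08956 (roughness is irrelevant in laminar flow).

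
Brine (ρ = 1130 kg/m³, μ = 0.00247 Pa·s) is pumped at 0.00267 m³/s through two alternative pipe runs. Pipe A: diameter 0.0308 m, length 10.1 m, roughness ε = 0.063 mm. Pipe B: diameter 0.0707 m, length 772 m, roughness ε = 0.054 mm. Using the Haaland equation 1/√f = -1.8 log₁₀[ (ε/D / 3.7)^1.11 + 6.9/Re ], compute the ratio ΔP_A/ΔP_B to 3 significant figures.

Pipe A: V = Q/A = 0.00267/0.0007451 = 3.584 m/s; Re = 5.05e+04; ε/D = 0.00205; Haaland → f = 0.02637; ΔP_A = f(L/D)(ρV²/2) = 6.273e+04 Pa.
Pipe B: V = Q/A = 0.00267/0.003926 = 0.6801 m/s; Re = 2.2e+04; ε/D = 0.000764; Haaland → f = 0.02664; ΔP_B = f(L/D)(ρV²/2) = 7.603e+04 Pa.
ΔP_A/ΔP_B = 6.273e+04/7.603e+04 = 0.825.

ΔP_A/ΔP_B ≈ 0.825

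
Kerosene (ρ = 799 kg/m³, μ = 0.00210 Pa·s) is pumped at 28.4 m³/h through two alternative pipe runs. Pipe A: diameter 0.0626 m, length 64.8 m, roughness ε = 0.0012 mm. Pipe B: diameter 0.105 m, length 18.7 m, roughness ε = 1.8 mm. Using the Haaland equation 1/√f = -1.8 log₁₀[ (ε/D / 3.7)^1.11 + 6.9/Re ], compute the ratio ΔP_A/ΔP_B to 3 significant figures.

Pipe A: V = Q/A = 0.007889/0.003078 = 2.563 m/s; Re = 6.105e+04; ε/D = 1.92e-05; Haaland → f = 0.01987; ΔP_A = f(L/D)(ρV²/2) = 5.397e+04 Pa.
Pipe B: V = Q/A = 0.007889/0.008659 = 0.9111 m/s; Re = 3.64e+04; ε/D = 0.0171; Haaland → f = 0.0471; ΔP_B = f(L/D)(ρV²/2) = 2781 Pa.
ΔP_A/ΔP_B = 5.397e+04/2781 = 19.4.

ΔP_A/ΔP_B ≈ 19.4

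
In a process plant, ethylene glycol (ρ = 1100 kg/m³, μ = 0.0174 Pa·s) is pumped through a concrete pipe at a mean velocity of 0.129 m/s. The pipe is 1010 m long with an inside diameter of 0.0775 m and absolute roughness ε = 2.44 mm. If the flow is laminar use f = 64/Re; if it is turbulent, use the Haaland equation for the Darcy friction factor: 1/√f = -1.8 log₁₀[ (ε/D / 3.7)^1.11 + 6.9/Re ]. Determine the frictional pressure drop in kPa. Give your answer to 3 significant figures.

Reynolds number Re = ρVD/μ = 1100 · 0.129 · 0.0775 / 0.0174 = 632.
Re < 2300 → laminar flow, so f = 64/Re = 64/632 = 0.1013 (the turbulent correlation is not needed).
Darcy-Weisbach: ΔP = f(L/D)(ρV²/2) = 0.1013·(1010/0.0775)·(1100·0.129²/2) = 0.1013·1.303e+04·9.153 = 1.208e+04 Pa.
ΔP = 1.208e+04 Pa = 12.1 kPa.

ΔP ≈ 12.1 kPa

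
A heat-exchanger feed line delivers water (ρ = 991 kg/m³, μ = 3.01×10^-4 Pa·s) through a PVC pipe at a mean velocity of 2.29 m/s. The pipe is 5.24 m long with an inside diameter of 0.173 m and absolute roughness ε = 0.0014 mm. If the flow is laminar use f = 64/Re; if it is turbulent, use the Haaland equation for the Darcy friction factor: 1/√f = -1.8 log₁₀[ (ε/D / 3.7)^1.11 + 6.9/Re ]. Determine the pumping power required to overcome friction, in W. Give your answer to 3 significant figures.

P ≈ 47.7 W

Reynolds number Re = ρVD/μ = 991 · 2.29 · 0.173 / 0.000301 = 1.304e+06.
Re > 4000 → turbulent. Relative roughness ε/D = 1.4e-06/0.173 = 8.09e-06. Haaland: 1/√f = -1.8 log₁₀[(8.09e-06/3.7)^1.11 + 6.9/1.304e+06] = -1.8 log₁₀[5.22e-07 + 5.29e-06] = 9.424, so f = 0.01126.
Darcy-Weisbach: ΔP = f(L/D)(ρV²/2) = 0.01126·(5.24/0.173)·(991·2.29²/2) = 0.01126·30.29·2598 = 886.1 Pa.
Q = V·A = 2.29·0.02351 = 0.05383 m³/s.
Pumping power P = QΔP = 0.05383·886.1 = 47.70 W = 47.7 W.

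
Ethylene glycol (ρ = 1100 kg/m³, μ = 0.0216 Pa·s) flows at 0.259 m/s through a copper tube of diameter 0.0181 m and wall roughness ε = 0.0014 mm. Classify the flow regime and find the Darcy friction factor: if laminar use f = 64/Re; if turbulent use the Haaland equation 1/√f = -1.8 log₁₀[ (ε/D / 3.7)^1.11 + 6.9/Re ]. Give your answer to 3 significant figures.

f ≈ 0.268

Re = ρVD/μ = 1100·0.259·0.0181/0.0216 = 238.7.
Re < 2300 → laminar, so f = 64/Re = 0.2681 (roughness is irrelevant in laminar flow).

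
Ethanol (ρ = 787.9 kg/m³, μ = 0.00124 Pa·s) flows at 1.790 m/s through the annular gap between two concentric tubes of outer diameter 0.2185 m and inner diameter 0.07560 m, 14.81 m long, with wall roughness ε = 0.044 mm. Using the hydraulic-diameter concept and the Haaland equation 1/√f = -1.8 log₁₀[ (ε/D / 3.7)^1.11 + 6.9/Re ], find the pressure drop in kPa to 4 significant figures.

Hydraulic diameter D_h = 4A/P = D_o - D_i = 0.2185 - 0.0756 = 0.1429 m.
Re = ρVD_h/μ = 787.9·1.79·0.1429/0.00124 = 1.625e+05.
ε/D_h = 4.4e-05/0.1429 = 0.000308; Haaland gives 1/√f = -1.8 log₁₀[2.96e-05+4.25e-05] = 7.456, so f = 0.01799.
ΔP = f(L/D_h)(ρV²/2) = 0.01799·14.81/0.1429·1262 = 2353 Pa.
ΔP = 2.353 kPa.

ΔP ≈ 2.353 kPa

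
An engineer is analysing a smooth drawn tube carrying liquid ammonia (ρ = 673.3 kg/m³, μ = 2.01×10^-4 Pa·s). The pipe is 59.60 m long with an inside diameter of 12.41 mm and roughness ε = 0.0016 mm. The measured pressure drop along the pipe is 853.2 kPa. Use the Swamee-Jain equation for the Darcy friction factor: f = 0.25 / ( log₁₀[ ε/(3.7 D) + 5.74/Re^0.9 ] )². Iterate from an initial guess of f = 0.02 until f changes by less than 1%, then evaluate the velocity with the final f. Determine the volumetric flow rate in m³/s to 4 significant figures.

Rearranging Darcy-Weisbach: V = √(2·ΔP·D/(f·L·ρ)). With ε/D = 1.6e-06/0.01241 = 0.000129, iterate starting from f = 0.02:
  f = 0.02 → V = √(2·8.532e+05·0.01241/(0.02·59.6·673.3)) = 5.137 m/s; Re = ρVD/μ = 2.135e+05; f → 0.01646
  f = 0.01646 → V = 5.663 m/s; Re = 2.354e+05; f → 0.01623
  f = 0.01623 → V = 5.703 m/s; Re = 2.371e+05; f → 0.01621
Converged (Δf/f < 1%). With the final f = 0.01621: V = √(2·8.532e+05·0.01241/(0.01621·59.6·673.3)) = 5.705 m/s.
Q = V·A = 5.705·(π/4·0.01241²) = 0.0006901 m³/s = 6.901×10^-4 m³/s.

Q ≈ 6.901×10^-4 m³/s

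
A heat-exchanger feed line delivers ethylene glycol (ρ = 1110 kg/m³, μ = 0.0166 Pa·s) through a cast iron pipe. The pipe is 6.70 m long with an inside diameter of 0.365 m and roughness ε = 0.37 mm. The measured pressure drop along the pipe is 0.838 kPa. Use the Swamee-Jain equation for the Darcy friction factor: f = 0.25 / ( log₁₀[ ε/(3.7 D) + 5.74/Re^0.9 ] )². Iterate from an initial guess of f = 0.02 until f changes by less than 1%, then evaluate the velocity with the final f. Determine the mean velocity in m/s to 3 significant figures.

V ≈ 1.83 m/s

Rearranging Darcy-Weisbach: V = √(2·ΔP·D/(f·L·ρ)). With ε/D = 0.00037/0.365 = 0.00101, iterate starting from f = 0.02:
  f = 0.02 → V = √(2·838·0.365/(0.02·6.7·1110)) = 2.028 m/s; Re = ρVD/μ = 4.95e+04; f → 0.02425
  f = 0.02425 → V = 1.842 m/s; Re = 4.495e+04; f → 0.02458
  f = 0.02458 → V = 1.829 m/s; Re = 4.465e+04; f → 0.0246
Converged (Δf/f < 1%). With the final f = 0.0246: V = √(2·838·0.365/(0.0246·6.7·1110)) = 1.829 m/s.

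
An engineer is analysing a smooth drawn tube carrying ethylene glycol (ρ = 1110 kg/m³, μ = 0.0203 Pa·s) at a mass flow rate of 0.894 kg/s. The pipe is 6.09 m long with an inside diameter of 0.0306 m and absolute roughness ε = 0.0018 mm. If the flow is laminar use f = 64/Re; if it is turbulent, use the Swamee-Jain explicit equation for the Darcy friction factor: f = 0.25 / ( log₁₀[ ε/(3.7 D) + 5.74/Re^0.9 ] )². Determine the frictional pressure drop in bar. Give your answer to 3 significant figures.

ΔP ≈ 0.0463 bar

A = πD²/4 = π(0.0306)²/4 = 0.0007354 m²; mean velocity V = ṁ/(ρA) = 0.894/(1110 · 0.0007354) = 1.095 m/s.
Reynolds number Re = ρVD/μ = 1110 · 1.095 · 0.0306 / 0.0203 = 1832.
Re < 2300 → laminar flow, so f = 64/Re = 64/1832 = 0.03493 (the turbulent correlation is not needed).
Darcy-Weisbach: ΔP = f(L/D)(ρV²/2) = 0.03493·(6.09/0.0306)·(1110·1.095²/2) = 0.03493·199·665.7 = 4627 Pa.
ΔP = 4627 Pa = 0.0463 bar.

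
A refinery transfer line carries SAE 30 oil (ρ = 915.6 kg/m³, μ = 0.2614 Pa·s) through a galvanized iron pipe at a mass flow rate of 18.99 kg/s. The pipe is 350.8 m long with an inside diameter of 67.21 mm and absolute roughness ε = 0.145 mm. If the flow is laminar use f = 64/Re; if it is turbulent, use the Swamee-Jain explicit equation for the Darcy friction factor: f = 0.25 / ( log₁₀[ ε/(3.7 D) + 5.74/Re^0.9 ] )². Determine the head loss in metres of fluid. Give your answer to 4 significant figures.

h_f ≈ 422.8 m

A = πD²/4 = π(0.06721)²/4 = 0.003548 m²; mean velocity V = ṁ/(ρA) = 18.99/(915.6 · 0.003548) = 5.846 m/s.
Reynolds number Re = ρVD/μ = 915.6 · 5.846 · 0.06721 / 0.261 = 1376.
Re < 2300 → laminar flow, so f = 64/Re = 64/1376 = 0.0465 (the turbulent correlation is not needed).
Darcy-Weisbach: ΔP = f(L/D)(ρV²/2) = 0.0465·(350.8/0.06721)·(915.6·5.846²/2) = 0.0465·5219·1.565e+04 = 3.798e+06 Pa.
Head loss h_f = ΔP/(ρg) = 3.798e+06/(915.6·9.81) = 422.8 m.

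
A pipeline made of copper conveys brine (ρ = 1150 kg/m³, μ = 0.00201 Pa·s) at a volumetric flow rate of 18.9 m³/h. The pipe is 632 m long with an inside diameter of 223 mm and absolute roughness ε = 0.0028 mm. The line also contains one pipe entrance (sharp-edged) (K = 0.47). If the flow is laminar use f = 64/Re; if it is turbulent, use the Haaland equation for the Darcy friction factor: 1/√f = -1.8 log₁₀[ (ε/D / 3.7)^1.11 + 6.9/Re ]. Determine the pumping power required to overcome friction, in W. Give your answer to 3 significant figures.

Q = 18.9 m³/h = 18.9/3600 = 0.00525 m³/s.
Cross-sectional area A = πD²/4 = π(0.223)²/4 = 0.03906 m²; mean velocity V = Q/A = 0.00525/0.03906 = 0.1344 m/s.
Reynolds number Re = ρVD/μ = 1150 · 0.1344 · 0.223 / 0.00201 = 1.715e+04.
Re > 4000 → turbulent. Relative roughness ε/D = 2.8e-06/0.223 = 1.26e-05. Haaland: 1/√f = -1.8 log₁₀[(1.26e-05/3.7)^1.11 + 6.9/1.715e+04] = -1.8 log₁₀[8.49e-07 + 0.000402] = 6.11, so f = 0.02679.
Total minor-loss coefficient ΣK = 1·0.47 = 0.47.
ΔP = [f·L/D + ΣK]·(ρV²/2) = [0.02679·632/0.223 + 0.47]·(1150·0.1344²/2) = [75.91 + 0.47]·10.39 = 793.6 Pa.
Pumping power P = QΔP = 0.00525·793.6 = 4.166 W = 4.17 W.

P ≈ 4.17 W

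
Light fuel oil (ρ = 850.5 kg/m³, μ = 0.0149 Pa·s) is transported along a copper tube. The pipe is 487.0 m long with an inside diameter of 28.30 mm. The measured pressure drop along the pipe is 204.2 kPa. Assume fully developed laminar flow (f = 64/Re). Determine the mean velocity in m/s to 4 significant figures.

For laminar flow, f = 64/Re with Re = ρVD/μ, so Darcy-Weisbach reduces to ΔP = 32μLV/D². Solving for V: V = ΔP·D²/(32μL) = 2.042e+05·(0.0283)²/(32·0.0149·487) = 0.7043 m/s.
Check: Re = ρVD/μ = 850.5·0.7043·0.0283/0.0149 = 1138 < 2300, so the laminar assumption holds.

V ≈ 0.7043 m/s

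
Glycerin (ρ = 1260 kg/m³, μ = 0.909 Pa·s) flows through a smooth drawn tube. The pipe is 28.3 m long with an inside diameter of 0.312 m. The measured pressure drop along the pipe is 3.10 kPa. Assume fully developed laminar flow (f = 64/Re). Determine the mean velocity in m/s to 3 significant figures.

V ≈ 0.367 m/s

For laminar flow, f = 64/Re with Re = ρVD/μ, so Darcy-Weisbach reduces to ΔP = 32μLV/D². Solving for V: V = ΔP·D²/(32μL) = 3100·(0.312)²/(32·0.909·28.3) = 0.3666 m/s.
Check: Re = ρVD/μ = 1260·0.3666·0.312/0.909 = 158.5 < 2300, so the laminar assumption holds.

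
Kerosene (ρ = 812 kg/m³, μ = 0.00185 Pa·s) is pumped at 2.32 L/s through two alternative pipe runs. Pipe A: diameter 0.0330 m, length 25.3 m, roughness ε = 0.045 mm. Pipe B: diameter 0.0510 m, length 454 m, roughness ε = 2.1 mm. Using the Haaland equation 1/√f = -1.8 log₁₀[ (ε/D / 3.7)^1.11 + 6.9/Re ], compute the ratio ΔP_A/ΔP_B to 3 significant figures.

Pipe A: V = Q/A = 0.00232/0.0008553 = 2.713 m/s; Re = 3.929e+04; ε/D = 0.00136; Haaland → f = 0.02547; ΔP_A = f(L/D)(ρV²/2) = 5.832e+04 Pa.
Pipe B: V = Q/A = 0.00232/0.002043 = 1.136 m/s; Re = 2.542e+04; ε/D = 0.0412; Haaland → f = 0.06668; ΔP_B = f(L/D)(ρV²/2) = 3.108e+05 Pa.
ΔP_A/ΔP_B = 5.832e+04/3.108e+05 = 0.188.

ΔP_A/ΔP_B ≈ 0.188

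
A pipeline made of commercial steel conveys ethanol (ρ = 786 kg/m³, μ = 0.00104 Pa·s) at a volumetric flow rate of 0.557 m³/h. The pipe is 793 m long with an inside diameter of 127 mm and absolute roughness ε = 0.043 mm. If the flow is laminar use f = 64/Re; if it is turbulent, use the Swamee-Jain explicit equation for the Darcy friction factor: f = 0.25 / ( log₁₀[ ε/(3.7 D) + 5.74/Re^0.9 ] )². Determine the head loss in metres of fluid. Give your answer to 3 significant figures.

Q = 0.557 m³/h = 0.557/3600 = 0.0001547 m³/s.
Cross-sectional area A = πD²/4 = π(0.127)²/4 = 0.01267 m²; mean velocity V = Q/A = 0.0001547/0.01267 = 0.01221 m/s.
Reynolds number Re = ρVD/μ = 786 · 0.01221 · 0.127 / 0.00104 = 1172.
Re < 2300 → laminar flow, so f = 64/Re = 64/1172 = 0.05459 (the turbulent correlation is not needed).
Darcy-Weisbach: ΔP = f(L/D)(ρV²/2) = 0.05459·(793/0.127)·(786·0.01221²/2) = 0.05459·6244·0.05863 = 19.99 Pa.
Head loss h_f = ΔP/(ρg) = 19.99/(786·9.81) = 0.00259 m.

h_f ≈ 0.00259 m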